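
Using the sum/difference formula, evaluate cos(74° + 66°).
cos(74° + 66°) = cos 74° cos 66° - sin 74° sin 66° = -0.766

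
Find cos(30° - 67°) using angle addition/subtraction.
cos(30° - 67°) = cos 30° cos 67° + sin 30° sin 67° = 0.7986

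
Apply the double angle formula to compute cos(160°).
cos(160°) = 2cos²80° - 1 = -0.9397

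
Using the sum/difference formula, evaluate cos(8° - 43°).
cos(8° - 43°) = cos 8° cos 43° + sin 8° sin 43° = 0.8192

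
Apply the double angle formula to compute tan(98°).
tan(98°) = 2 tan 49° / (1 - tan²49°) = -7.115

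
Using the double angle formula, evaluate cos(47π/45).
cos(47π/45) = cos²47π/90 - sin²47π/90 = -0.9903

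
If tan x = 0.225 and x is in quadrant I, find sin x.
sin x = 0.2195 (using tan²x + 1 = sec²x)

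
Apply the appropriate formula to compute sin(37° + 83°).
sin(37° + 83°) = sin 37° cos 83° + cos 37° sin 83° = √3/2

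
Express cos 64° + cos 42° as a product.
cos 64° + cos 42° = 2 cos(53°) cos(11°)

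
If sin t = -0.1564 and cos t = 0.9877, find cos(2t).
cos(2t) = cos²t - sin²t = 0.9511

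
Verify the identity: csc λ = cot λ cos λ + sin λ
RHS = cos²λ/sin λ + sin λ = (cos²λ + sin²λ)/sin λ = 1/sin λ = csc λ = LHS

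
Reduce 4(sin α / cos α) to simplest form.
4(sin α / cos α) = 4(tan α) (using Quotient identity)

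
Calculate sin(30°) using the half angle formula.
sin(30°) = √((1 - cos 60°)/2) = 1/2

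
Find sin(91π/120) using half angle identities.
sin(91π/120) = √((1 - cos 91π/60)/2) = 0.6884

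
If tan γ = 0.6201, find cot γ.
cot γ = 1/tan γ = 1.613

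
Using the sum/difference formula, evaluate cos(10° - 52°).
cos(10° - 52°) = cos 10° cos 52° + sin 10° sin 52° = 0.7431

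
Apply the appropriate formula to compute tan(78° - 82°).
tan(78° - 82°) = (tan 78° - tan 82°)/(1 + tan 78° tan 82°) = -0.06993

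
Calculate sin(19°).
sin(19°) = 0.3256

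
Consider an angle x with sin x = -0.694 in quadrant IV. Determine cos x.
cos x = √(1 - sin²x) = 0.72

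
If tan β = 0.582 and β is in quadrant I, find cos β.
cos β = 0.8643 (using tan²β + 1 = sec²β)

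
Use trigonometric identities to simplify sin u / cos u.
sin u / cos u = tan u (using Quotient identity)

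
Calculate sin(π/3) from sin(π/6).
sin(π/3) = 2 sin π/6 cos π/6 = √3/2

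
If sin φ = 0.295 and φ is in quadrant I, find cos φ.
cos φ = 0.9555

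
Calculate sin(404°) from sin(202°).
sin(404°) = 2 sin 202° cos 202° = 0.6947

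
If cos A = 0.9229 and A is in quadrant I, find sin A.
sin A = 0.385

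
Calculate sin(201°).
sin(201°) = -0.3584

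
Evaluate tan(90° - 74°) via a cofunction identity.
tan(90° - 74°) = cot(74°) = 0.2867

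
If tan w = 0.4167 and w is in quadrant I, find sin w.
sin w = 0.3846 (using tan²w + 1 = sec²w)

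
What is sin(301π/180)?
sin(301π/180) = -0.8572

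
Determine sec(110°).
sec(110°) = -2.924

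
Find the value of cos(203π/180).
cos(203π/180) = -0.9205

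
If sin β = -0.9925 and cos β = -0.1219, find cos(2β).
cos(2β) = cos²β - sin²β = -0.9702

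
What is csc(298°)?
csc(298°) = -1.133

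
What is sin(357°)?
sin(357°) = -0.05234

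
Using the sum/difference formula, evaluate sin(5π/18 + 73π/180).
sin(5π/18 + 73π/180) = sin 5π/18 cos 73π/180 + cos 5π/18 sin 73π/180 = 0.8387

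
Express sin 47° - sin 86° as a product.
sin 47° - sin 86° = 2 cos(66.5°) sin(-19.5°)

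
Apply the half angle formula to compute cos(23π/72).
cos(23π/72) = √((1 + cos 23π/36)/2) = 0.5373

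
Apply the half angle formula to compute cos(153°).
cos(153°) = -√((1 + cos 306°)/2) = -0.891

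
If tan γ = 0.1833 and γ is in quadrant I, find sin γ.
sin γ = 0.1803 (using tan²γ + 1 = sec²γ)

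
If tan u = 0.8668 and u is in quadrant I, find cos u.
cos u = 0.7556 (using tan²u + 1 = sec²u)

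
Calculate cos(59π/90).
cos(59π/90) = -0.4695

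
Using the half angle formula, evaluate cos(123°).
cos(123°) = -√((1 + cos 246°)/2) = -0.5446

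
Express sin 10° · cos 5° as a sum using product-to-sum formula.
sin 10° cos 5° = (1/2)[sin(10°+5°) + sin(10°-5°)]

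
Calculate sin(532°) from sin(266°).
sin(532°) = 2 sin 266° cos 266° = 0.1392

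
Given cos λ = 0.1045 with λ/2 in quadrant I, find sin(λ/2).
sin(λ/2) = ±√((1 - cos λ)/2); positive since λ/2 ∈ QI, so sin(λ/2) = 0.6691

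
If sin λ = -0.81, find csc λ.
csc λ = 1/sin λ = -1.235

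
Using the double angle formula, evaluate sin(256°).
sin(256°) = 2 sin 128° cos 128° = -0.9703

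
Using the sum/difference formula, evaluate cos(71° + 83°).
cos(71° + 83°) = cos 71° cos 83° - sin 71° sin 83° = -0.8988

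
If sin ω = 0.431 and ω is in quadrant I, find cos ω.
cos ω = 0.9024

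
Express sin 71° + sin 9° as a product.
sin 71° + sin 9° = 2 sin(40°) cos(31°)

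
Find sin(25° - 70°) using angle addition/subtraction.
sin(25° - 70°) = sin 25° cos 70° - cos 25° sin 70° = -√2/2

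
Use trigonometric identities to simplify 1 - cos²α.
1 - cos²α = sin²α (using Pythagorean identity)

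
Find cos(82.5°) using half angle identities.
cos(82.5°) = √((1 + cos 165°)/2) = 0.1305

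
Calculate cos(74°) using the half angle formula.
cos(74°) = √((1 + cos 148°)/2) = 0.2756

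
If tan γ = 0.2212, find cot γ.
cot γ = 1/tan γ = 4.521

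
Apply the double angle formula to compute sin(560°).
sin(560°) = 2 sin 280° cos 280° = -0.342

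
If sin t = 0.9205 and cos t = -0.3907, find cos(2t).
cos(2t) = cos²t - sin²t = -0.6947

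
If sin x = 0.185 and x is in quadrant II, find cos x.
cos x = -0.9827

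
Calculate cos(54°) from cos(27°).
cos(54°) = cos²27° - sin²27° = 0.5878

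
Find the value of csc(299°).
csc(299°) = -1.143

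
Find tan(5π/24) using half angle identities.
tan(5π/24) = sin 5π/12 / (1 + cos 5π/12) = 0.7673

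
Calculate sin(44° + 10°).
sin(44° + 10°) = sin 44° cos 10° + cos 44° sin 10° = 0.809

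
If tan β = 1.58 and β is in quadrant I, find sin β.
sin β = 0.845 (using tan²β + 1 = sec²β)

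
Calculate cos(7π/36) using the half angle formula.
cos(7π/36) = √((1 + cos 7π/18)/2) = 0.8192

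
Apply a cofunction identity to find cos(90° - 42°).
cos(90° - 42°) = sin(42°) = 0.6691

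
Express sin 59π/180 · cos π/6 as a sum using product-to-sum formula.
sin 59π/180 cos π/6 = (1/2)[sin(59π/180+π/6) + sin(59π/180-π/6)]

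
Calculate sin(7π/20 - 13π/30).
sin(7π/20 - 13π/30) = sin 7π/20 cos 13π/30 - cos 7π/20 sin 13π/30 = -(√6-√2)/4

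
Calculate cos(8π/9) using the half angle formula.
cos(8π/9) = -√((1 + cos 16π/9)/2) = -0.9397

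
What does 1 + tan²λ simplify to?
1 + tan²λ = sec²λ (using Pythagorean identity)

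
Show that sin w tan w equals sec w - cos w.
RHS = 1/cos w - cos w = (1 - cos²w)/cos w = sin²w/cos w = sin w · (sin w/cos w) = sin w tan w = LHS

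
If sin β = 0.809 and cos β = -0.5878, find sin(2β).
sin(2β) = 2 sin β cos β = -0.9511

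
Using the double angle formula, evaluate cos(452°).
cos(452°) = cos²226° - sin²226° = -0.0349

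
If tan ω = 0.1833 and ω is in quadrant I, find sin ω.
sin ω = 0.1803 (using tan²ω + 1 = sec²ω)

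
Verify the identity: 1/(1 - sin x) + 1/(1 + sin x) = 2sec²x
LHS = [(1 + sin x) + (1 - sin x)] / [(1 - sin x)(1 + sin x)] = 2/(1 - sin²x) = 2/cos²x = 2sec²x = RHS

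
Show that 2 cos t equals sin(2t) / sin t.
RHS = 2 sin t cos t / sin t = 2 cos t = LHS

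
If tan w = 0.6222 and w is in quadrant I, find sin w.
sin w = 0.5283 (using tan²w + 1 = sec²w)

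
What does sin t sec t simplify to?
sin t sec t = tan t (using Reciprocal + quotient)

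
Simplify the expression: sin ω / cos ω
sin ω / cos ω = tan ω (using Quotient identity)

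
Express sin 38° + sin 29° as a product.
sin 38° + sin 29° = 2 sin(33.5°) cos(4.5°)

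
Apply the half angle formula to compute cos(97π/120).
cos(97π/120) = -√((1 + cos 97π/60)/2) = -0.8241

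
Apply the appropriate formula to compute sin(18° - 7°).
sin(18° - 7°) = sin 18° cos 7° - cos 18° sin 7° = 0.1908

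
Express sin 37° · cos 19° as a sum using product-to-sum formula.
sin 37° cos 19° = (1/2)[sin(37°+19°) + sin(37°-19°)]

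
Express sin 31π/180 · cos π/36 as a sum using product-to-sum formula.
sin 31π/180 cos π/36 = (1/2)[sin(31π/180+π/36) + sin(31π/180-π/36)]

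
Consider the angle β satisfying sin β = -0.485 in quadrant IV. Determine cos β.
cos β = √(1 - sin²β) = 0.8745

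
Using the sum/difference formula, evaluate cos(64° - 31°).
cos(64° - 31°) = cos 64° cos 31° + sin 64° sin 31° = 0.8387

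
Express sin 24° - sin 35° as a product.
sin 24° - sin 35° = 2 cos(29.5°) sin(-5.5°)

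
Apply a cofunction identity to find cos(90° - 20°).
cos(90° - 20°) = sin(20°) = 0.342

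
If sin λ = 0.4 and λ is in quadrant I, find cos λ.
cos λ = 0.9165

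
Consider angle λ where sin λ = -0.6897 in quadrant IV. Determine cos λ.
cos λ = √(1 - sin²λ) = 0.7241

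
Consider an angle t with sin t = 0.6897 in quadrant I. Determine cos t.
cos t = √(1 - sin²t) = 0.7241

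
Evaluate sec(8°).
sec(8°) = 1.01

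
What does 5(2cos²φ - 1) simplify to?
5(2cos²φ - 1) = 5(cos(2φ)) (using Double angle)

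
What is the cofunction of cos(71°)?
cos(71°) = sin(90° - 71°) = sin(19°)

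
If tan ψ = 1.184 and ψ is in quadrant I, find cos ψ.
cos ψ = 0.6452 (using tan²ψ + 1 = sec²ψ)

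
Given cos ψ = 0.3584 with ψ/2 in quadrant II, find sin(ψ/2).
sin(ψ/2) = ±√((1 - cos ψ)/2); positive since ψ/2 ∈ QII, so sin(ψ/2) = 0.5664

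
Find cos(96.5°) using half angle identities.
cos(96.5°) = -√((1 + cos 193°)/2) = -0.1132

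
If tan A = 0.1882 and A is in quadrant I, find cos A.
cos A = 0.9827 (using tan²A + 1 = sec²A)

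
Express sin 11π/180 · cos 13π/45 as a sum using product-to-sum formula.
sin 11π/180 cos 13π/45 = (1/2)[sin(11π/180+13π/45) + sin(11π/180-13π/45)]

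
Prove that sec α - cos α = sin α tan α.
LHS = 1/cos α - cos α = (1 - cos²α)/cos α = sin²α/cos α = sin α · (sin α/cos α) = sin α tan α = RHS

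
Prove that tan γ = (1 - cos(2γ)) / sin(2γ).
RHS = 2sin²γ / (2 sin γ cos γ) = sin γ/cos γ = tan γ = LHS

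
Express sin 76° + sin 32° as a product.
sin 76° + sin 32° = 2 sin(54°) cos(22°)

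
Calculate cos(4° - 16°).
cos(4° - 16°) = cos 4° cos 16° + sin 4° sin 16° = 0.9781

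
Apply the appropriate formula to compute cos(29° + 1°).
cos(29° + 1°) = cos 29° cos 1° - sin 29° sin 1° = √3/2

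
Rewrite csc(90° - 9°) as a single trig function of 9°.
csc(90° - 9°) = sec(9°)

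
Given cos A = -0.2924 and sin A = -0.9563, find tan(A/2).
tan(A/2) = sin A / (1 + cos A) = -1.351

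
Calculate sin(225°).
sin(225°) = -√2/2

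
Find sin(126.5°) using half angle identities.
sin(126.5°) = √((1 - cos 253°)/2) = 0.8039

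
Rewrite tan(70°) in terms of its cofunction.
tan(70°) = cot(90° - 70°) = cot(20°)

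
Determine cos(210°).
cos(210°) = -√3/2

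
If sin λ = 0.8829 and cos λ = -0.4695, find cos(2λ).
cos(2λ) = cos²λ - sin²λ = -0.5591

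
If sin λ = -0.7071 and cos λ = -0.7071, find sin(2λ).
sin(2λ) = 2 sin λ cos λ = 1.0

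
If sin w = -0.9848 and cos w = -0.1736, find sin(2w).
sin(2w) = 2 sin w cos w = 0.3419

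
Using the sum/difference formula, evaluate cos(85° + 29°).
cos(85° + 29°) = cos 85° cos 29° - sin 85° sin 29° = -0.4067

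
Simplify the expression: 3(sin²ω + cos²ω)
3(sin²ω + cos²ω) = 3 (using Pythagorean identity)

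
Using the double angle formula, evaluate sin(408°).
sin(408°) = 2 sin 204° cos 204° = 0.7431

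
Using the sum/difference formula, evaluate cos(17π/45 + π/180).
cos(17π/45 + π/180) = cos 17π/45 cos π/180 - sin 17π/45 sin π/180 = 0.3584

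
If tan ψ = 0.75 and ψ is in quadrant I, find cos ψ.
cos ψ = 0.8 (using tan²ψ + 1 = sec²ψ)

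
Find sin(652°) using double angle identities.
sin(652°) = 2 sin 326° cos 326° = -0.9272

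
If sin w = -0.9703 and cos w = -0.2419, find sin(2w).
sin(2w) = 2 sin w cos w = 0.4694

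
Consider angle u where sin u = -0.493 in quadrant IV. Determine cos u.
cos u = √(1 - sin²u) = 0.87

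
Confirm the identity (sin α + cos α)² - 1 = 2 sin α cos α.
LHS = sin²α + 2 sin α cos α + cos²α - 1 = (sin²α + cos²α) + 2 sin α cos α - 1 = 1 + 2 sin α cos α - 1 = 2 sin α cos α = RHS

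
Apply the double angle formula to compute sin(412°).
sin(412°) = 2 sin 206° cos 206° = 0.788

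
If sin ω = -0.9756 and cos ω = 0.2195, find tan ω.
tan ω = sin ω / cos ω = -4.445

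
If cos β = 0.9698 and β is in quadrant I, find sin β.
sin β = 0.2439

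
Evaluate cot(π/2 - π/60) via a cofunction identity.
cot(π/2 - π/60) = tan(π/60) = 0.05241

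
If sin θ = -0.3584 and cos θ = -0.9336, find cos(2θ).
cos(2θ) = cos²θ - sin²θ = 0.7432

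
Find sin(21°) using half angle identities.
sin(21°) = √((1 - cos 42°)/2) = 0.3584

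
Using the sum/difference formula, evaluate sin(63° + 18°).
sin(63° + 18°) = sin 63° cos 18° + cos 63° sin 18° = 0.9877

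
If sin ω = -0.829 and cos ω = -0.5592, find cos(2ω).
cos(2ω) = cos²ω - sin²ω = -0.3745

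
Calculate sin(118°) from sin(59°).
sin(118°) = 2 sin 59° cos 59° = 0.8829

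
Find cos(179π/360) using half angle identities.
cos(179π/360) = √((1 + cos 179π/180)/2) = 0.008727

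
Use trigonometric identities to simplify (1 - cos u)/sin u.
(1 - cos u)/sin u = tan(u/2) (using Half angle)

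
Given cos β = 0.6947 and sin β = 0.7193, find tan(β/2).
tan(β/2) = sin β / (1 + cos β) = 0.4244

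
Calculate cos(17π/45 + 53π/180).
cos(17π/45 + 53π/180) = cos 17π/45 cos 53π/180 - sin 17π/45 sin 53π/180 = -0.515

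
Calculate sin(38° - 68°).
sin(38° - 68°) = sin 38° cos 68° - cos 38° sin 68° = -1/2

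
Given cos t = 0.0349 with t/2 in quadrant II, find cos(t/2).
cos(t/2) = ±√((1 + cos t)/2); negative since t/2 ∈ QII, so cos(t/2) = -0.7193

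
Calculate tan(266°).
tan(266°) = 14.3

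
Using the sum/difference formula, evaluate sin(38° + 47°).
sin(38° + 47°) = sin 38° cos 47° + cos 38° sin 47° = 0.9962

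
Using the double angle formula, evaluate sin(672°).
sin(672°) = 2 sin 336° cos 336° = -0.7431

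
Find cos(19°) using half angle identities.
cos(19°) = √((1 + cos 38°)/2) = 0.9455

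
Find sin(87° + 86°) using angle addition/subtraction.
sin(87° + 86°) = sin 87° cos 86° + cos 87° sin 86° = 0.1219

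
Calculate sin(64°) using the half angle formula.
sin(64°) = √((1 - cos 128°)/2) = 0.8988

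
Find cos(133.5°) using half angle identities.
cos(133.5°) = -√((1 + cos 267°)/2) = -0.6884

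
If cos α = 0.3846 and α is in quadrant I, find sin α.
sin α = 0.9231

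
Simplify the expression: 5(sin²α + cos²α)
5(sin²α + cos²α) = 5 (using Pythagorean identity)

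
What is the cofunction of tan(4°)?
tan(4°) = cot(90° - 4°) = cot(86°)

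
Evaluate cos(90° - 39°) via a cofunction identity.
cos(90° - 39°) = sin(39°) = 0.6293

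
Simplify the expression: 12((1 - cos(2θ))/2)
12((1 - cos(2θ))/2) = 12(sin²θ) (using Power reduction)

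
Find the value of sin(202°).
sin(202°) = -0.3746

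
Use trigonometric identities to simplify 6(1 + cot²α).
6(1 + cot²α) = 6(csc²α) (using Pythagorean identity)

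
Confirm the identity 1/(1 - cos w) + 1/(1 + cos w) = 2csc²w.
LHS = [(1 + cos w) + (1 - cos w)] / [(1 - cos w)(1 + cos w)] = 2/(1 - cos²w) = 2/sin²w = 2csc²w = RHS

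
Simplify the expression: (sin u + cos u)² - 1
(sin u + cos u)² - 1 = sin(2u) (using Pythagorean + double angle)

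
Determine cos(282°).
cos(282°) = 0.2079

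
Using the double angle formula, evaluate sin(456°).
sin(456°) = 2 sin 228° cos 228° = 0.9945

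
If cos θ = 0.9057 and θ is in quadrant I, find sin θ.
sin θ = 0.4239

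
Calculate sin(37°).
sin(37°) = 0.6018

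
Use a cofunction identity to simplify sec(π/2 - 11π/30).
sec(π/2 - 11π/30) = csc(11π/30)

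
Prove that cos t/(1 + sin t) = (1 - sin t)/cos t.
RHS = (1 - sin t)(1 + sin t) / (cos t(1 + sin t)) = (1 - sin²t) / (cos t(1 + sin t)) = cos²t / (cos t(1 + sin t)) = cos t/(1 + sin t) = LHS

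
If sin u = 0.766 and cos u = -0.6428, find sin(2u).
sin(2u) = 2 sin u cos u = -0.9848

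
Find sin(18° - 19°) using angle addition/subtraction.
sin(18° - 19°) = sin 18° cos 19° - cos 18° sin 19° = -0.01745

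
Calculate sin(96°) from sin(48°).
sin(96°) = 2 sin 48° cos 48° = 0.9945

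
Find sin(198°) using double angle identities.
sin(198°) = 2 sin 99° cos 99° = -0.309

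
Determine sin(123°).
sin(123°) = 0.8387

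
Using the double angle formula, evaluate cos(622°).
cos(622°) = 2cos²311° - 1 = -0.1392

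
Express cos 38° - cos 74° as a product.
cos 38° - cos 74° = -2 sin(56°) sin(-18°)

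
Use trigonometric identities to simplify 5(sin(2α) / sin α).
5(sin(2α) / sin α) = 5(2 cos α) (using Double angle)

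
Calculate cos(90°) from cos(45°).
cos(90°) = 2cos²45° - 1 = 0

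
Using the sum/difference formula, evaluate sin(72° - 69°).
sin(72° - 69°) = sin 72° cos 69° - cos 72° sin 69° = 0.05234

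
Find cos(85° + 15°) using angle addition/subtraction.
cos(85° + 15°) = cos 85° cos 15° - sin 85° sin 15° = -0.1736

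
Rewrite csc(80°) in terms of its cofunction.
csc(80°) = sec(90° - 80°) = sec(10°)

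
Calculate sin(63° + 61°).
sin(63° + 61°) = sin 63° cos 61° + cos 63° sin 61° = 0.829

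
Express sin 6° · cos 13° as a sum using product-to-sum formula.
sin 6° cos 13° = (1/2)[sin(6°+13°) + sin(6°-13°)]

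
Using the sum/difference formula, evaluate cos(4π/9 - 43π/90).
cos(4π/9 - 43π/90) = cos 4π/9 cos 43π/90 + sin 4π/9 sin 43π/90 = 0.9945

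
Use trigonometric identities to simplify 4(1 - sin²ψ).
4(1 - sin²ψ) = 4(cos²ψ) (using Pythagorean identity)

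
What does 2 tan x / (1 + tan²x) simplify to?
2 tan x / (1 + tan²x) = sin(2x) (using Double angle)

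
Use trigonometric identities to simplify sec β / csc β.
sec β / csc β = tan β (using Reciprocal identities)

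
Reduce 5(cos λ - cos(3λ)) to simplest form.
5(cos λ - cos(3λ)) = 5(2 sin(2λ) sin λ) (using Sum-to-product)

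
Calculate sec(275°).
sec(275°) = 11.47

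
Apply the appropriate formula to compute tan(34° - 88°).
tan(34° - 88°) = (tan 34° - tan 88°)/(1 + tan 34° tan 88°) = -1.376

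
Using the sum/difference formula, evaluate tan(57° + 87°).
tan(57° + 87°) = (tan 57° + tan 87°)/(1 - tan 57° tan 87°) = -0.7265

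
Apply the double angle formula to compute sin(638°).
sin(638°) = 2 sin 319° cos 319° = -0.9903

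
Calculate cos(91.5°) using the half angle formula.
cos(91.5°) = -√((1 + cos 183°)/2) = -0.02618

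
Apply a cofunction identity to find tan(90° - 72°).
tan(90° - 72°) = cot(72°) = 0.3249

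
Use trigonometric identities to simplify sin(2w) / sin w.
sin(2w) / sin w = 2 cos w (using Double angle)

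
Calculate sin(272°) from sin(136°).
sin(272°) = 2 sin 136° cos 136° = -0.9994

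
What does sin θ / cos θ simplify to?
sin θ / cos θ = tan θ (using Quotient identity)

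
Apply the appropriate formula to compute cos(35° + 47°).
cos(35° + 47°) = cos 35° cos 47° - sin 35° sin 47° = 0.1392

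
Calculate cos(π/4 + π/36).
cos(π/4 + π/36) = cos π/4 cos π/36 - sin π/4 sin π/36 = 0.6428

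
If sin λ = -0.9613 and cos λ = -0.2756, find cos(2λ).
cos(2λ) = cos²λ - sin²λ = -0.8481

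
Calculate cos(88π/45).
cos(88π/45) = 0.9903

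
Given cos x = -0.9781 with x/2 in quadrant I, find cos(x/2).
cos(x/2) = ±√((1 + cos x)/2); positive since x/2 ∈ QI, so cos(x/2) = 0.1046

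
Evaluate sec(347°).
sec(347°) = 1.026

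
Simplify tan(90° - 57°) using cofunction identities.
tan(90° - 57°) = cot(57°)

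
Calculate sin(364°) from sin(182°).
sin(364°) = 2 sin 182° cos 182° = 0.06976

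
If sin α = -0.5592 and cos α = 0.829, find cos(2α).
cos(2α) = cos²α - sin²α = 0.3745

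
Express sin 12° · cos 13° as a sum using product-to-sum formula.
sin 12° cos 13° = (1/2)[sin(12°+13°) + sin(12°-13°)]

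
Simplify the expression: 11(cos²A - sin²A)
11(cos²A - sin²A) = 11(cos(2A)) (using Double angle)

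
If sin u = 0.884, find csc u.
csc u = 1/sin u = 1.131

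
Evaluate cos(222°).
cos(222°) = -0.7431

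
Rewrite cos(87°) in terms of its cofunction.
cos(87°) = sin(90° - 87°) = sin(3°)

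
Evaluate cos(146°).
cos(146°) = -0.829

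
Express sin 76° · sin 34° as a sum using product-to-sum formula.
sin 76° sin 34° = (1/2)[cos(76°-34°) - cos(76°+34°)]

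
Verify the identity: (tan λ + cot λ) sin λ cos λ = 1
LHS = (sin λ/cos λ + cos λ/sin λ) sin λ cos λ = ((sin²λ + cos²λ)/(sin λ cos λ)) · sin λ cos λ = sin²λ + cos²λ = 1 = RHS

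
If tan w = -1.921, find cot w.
cot w = 1/tan w = -0.5206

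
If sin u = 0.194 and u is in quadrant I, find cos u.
cos u = 0.981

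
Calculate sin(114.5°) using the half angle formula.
sin(114.5°) = √((1 - cos 229°)/2) = 0.91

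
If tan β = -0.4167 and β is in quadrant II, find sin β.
sin β = 0.3846 (using tan²β + 1 = sec²β)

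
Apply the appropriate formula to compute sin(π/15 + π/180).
sin(π/15 + π/180) = sin π/15 cos π/180 + cos π/15 sin π/180 = 0.225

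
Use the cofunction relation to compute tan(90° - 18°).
tan(90° - 18°) = cot(18°) = 3.078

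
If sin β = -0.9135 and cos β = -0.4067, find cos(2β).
cos(2β) = cos²β - sin²β = -0.6691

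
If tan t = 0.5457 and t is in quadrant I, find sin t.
sin t = 0.479 (using tan²t + 1 = sec²t)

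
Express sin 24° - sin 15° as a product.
sin 24° - sin 15° = 2 cos(19.5°) sin(4.5°)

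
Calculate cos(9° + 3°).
cos(9° + 3°) = cos 9° cos 3° - sin 9° sin 3° = 0.9781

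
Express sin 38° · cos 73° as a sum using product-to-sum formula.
sin 38° cos 73° = (1/2)[sin(38°+73°) + sin(38°-73°)]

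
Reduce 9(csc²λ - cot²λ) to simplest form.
9(csc²λ - cot²λ) = 9 (using Pythagorean identity)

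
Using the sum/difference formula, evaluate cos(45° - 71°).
cos(45° - 71°) = cos 45° cos 71° + sin 45° sin 71° = 0.8988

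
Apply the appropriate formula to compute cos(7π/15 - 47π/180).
cos(7π/15 - 47π/180) = cos 7π/15 cos 47π/180 + sin 7π/15 sin 47π/180 = 0.7986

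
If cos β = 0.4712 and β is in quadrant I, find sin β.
sin β = 0.882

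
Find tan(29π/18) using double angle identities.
tan(29π/18) = 2 tan 29π/36 / (1 - tan²29π/36) = -2.747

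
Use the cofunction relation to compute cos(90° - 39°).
cos(90° - 39°) = sin(39°) = 0.6293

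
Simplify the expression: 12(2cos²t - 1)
12(2cos²t - 1) = 12(cos(2t)) (using Double angle)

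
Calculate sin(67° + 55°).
sin(67° + 55°) = sin 67° cos 55° + cos 67° sin 55° = 0.848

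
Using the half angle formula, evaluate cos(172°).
cos(172°) = -√((1 + cos 344°)/2) = -0.9903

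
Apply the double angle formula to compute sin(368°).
sin(368°) = 2 sin 184° cos 184° = 0.1392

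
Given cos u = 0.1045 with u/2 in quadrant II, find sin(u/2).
sin(u/2) = ±√((1 - cos u)/2); positive since u/2 ∈ QII, so sin(u/2) = 0.6691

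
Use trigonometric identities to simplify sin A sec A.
sin A sec A = tan A (using Reciprocal + quotient)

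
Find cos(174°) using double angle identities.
cos(174°) = cos²87° - sin²87° = -0.9945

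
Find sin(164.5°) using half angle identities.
sin(164.5°) = √((1 - cos 329°)/2) = 0.2672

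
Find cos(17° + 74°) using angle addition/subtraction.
cos(17° + 74°) = cos 17° cos 74° - sin 17° sin 74° = -0.01745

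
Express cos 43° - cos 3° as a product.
cos 43° - cos 3° = -2 sin(23°) sin(20°)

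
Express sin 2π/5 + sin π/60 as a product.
sin 2π/5 + sin π/60 = 2 sin(5π/24) cos(23π/120)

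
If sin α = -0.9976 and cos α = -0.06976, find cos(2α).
cos(2α) = cos²α - sin²α = -0.9903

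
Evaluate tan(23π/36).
tan(23π/36) = -2.145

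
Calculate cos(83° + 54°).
cos(83° + 54°) = cos 83° cos 54° - sin 83° sin 54° = -0.7314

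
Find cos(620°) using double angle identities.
cos(620°) = cos²310° - sin²310° = -0.1736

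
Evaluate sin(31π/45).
sin(31π/45) = 0.829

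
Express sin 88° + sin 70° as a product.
sin 88° + sin 70° = 2 sin(79°) cos(9°)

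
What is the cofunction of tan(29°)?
tan(29°) = cot(90° - 29°) = cot(61°)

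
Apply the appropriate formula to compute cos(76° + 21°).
cos(76° + 21°) = cos 76° cos 21° - sin 76° sin 21° = -0.1219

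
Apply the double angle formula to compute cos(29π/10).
cos(29π/10) = cos²29π/20 - sin²29π/20 = -0.9511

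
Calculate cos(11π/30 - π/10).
cos(11π/30 - π/10) = cos 11π/30 cos π/10 + sin 11π/30 sin π/10 = 0.6691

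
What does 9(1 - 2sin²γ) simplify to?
9(1 - 2sin²γ) = 9(cos(2γ)) (using Double angle)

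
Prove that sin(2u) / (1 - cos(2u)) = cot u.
LHS = 2 sin u cos u / (2sin²u) = cos u/sin u = cot u = RHS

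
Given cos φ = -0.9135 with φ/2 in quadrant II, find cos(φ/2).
cos(φ/2) = ±√((1 + cos φ)/2); negative since φ/2 ∈ QII, so cos(φ/2) = -0.208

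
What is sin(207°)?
sin(207°) = -0.454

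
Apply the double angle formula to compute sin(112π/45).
sin(112π/45) = 2 sin 56π/45 cos 56π/45 = 0.9994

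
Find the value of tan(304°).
tan(304°) = -1.483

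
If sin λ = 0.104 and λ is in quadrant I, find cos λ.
cos λ = 0.9946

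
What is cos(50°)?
cos(50°) = 0.6428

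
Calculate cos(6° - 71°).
cos(6° - 71°) = cos 6° cos 71° + sin 6° sin 71° = 0.4226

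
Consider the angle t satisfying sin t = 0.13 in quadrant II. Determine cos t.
cos t = ±√(1 - sin²t) = -0.9915 (negative in QII)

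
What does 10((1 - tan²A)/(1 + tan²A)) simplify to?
10((1 - tan²A)/(1 + tan²A)) = 10(cos(2A)) (using Double angle)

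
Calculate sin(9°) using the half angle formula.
sin(9°) = √((1 - cos 18°)/2) = 0.1564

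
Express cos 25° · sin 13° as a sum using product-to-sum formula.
cos 25° sin 13° = (1/2)[sin(25°+13°) - sin(25°-13°)]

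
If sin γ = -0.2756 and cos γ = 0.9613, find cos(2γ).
cos(2γ) = cos²γ - sin²γ = 0.8481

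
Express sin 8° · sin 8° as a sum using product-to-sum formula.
sin 8° sin 8° = (1/2)[cos(8°-8°) - cos(8°+8°)]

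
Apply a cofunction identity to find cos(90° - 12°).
cos(90° - 12°) = sin(12°) = 0.2079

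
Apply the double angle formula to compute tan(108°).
tan(108°) = 2 tan 54° / (1 - tan²54°) = -3.078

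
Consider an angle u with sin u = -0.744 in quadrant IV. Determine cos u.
cos u = √(1 - sin²u) = 0.6682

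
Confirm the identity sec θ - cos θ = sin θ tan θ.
LHS = 1/cos θ - cos θ = (1 - cos²θ)/cos θ = sin²θ/cos θ = sin θ · (sin θ/cos θ) = sin θ tan θ = RHS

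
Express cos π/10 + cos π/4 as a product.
cos π/10 + cos π/4 = 2 cos(7π/40) cos(-3π/40)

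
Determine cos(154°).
cos(154°) = -0.8988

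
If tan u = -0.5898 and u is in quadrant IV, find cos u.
cos u = 0.8613 (using tan²u + 1 = sec²u)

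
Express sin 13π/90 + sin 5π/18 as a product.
sin 13π/90 + sin 5π/18 = 2 sin(19π/90) cos(-π/15)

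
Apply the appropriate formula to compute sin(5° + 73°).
sin(5° + 73°) = sin 5° cos 73° + cos 5° sin 73° = 0.9781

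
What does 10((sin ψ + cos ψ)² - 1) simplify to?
10((sin ψ + cos ψ)² - 1) = 10(sin(2ψ)) (using Pythagorean + double angle)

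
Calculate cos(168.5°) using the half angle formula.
cos(168.5°) = -√((1 + cos 337°)/2) = -0.9799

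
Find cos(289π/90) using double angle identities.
cos(289π/90) = cos²289π/180 - sin²289π/180 = -0.788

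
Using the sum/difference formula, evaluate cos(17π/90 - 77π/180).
cos(17π/90 - 77π/180) = cos 17π/90 cos 77π/180 + sin 17π/90 sin 77π/180 = 0.7314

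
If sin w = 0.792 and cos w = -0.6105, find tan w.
tan w = sin w / cos w = -1.297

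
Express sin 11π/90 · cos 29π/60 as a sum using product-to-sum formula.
sin 11π/90 cos 29π/60 = (1/2)[sin(11π/90+29π/60) + sin(11π/90-29π/60)]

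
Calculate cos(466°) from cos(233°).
cos(466°) = cos²233° - sin²233° = -0.2756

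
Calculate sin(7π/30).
sin(7π/30) = 0.6691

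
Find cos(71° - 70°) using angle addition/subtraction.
cos(71° - 70°) = cos 71° cos 70° + sin 71° sin 70° = 0.9998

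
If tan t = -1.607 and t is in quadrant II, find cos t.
cos t = -0.5283 (using tan²t + 1 = sec²t)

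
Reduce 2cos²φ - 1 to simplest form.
2cos²φ - 1 = cos(2φ) (using Double angle)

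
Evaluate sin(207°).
sin(207°) = -0.454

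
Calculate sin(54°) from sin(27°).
sin(54°) = 2 sin 27° cos 27° = 0.809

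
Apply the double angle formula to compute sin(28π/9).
sin(28π/9) = 2 sin 14π/9 cos 14π/9 = -0.342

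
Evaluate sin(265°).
sin(265°) = -0.9962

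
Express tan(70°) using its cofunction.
tan(70°) = cot(90° - 70°) = cot(20°)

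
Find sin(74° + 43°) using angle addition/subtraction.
sin(74° + 43°) = sin 74° cos 43° + cos 74° sin 43° = 0.891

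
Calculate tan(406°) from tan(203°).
tan(406°) = 2 tan 203° / (1 - tan²203°) = 1.036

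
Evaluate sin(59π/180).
sin(59π/180) = 0.8572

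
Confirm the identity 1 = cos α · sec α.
RHS = cos α · (1/cos α) = 1 = LHS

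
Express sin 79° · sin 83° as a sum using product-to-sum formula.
sin 79° sin 83° = (1/2)[cos(79°-83°) - cos(79°+83°)]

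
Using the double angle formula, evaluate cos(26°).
cos(26°) = cos²13° - sin²13° = 0.8988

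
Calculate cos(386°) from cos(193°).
cos(386°) = cos²193° - sin²193° = 0.8988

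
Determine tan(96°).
tan(96°) = -9.514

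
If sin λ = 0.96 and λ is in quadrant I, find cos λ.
cos λ = 0.28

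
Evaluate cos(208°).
cos(208°) = -0.8829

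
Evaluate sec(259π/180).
sec(259π/180) = -5.241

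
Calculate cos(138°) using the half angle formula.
cos(138°) = -√((1 + cos 276°)/2) = -0.7431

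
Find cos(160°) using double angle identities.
cos(160°) = cos²80° - sin²80° = -0.9397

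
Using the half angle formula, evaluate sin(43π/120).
sin(43π/120) = √((1 - cos 43π/60)/2) = 0.9026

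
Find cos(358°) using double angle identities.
cos(358°) = cos²179° - sin²179° = 0.9994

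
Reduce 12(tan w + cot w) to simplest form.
12(tan w + cot w) = 12(sec w csc w) (using Quotient identities)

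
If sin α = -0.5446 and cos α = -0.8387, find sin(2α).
sin(2α) = 2 sin α cos α = 0.9135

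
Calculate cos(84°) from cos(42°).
cos(84°) = cos²42° - sin²42° = 0.1045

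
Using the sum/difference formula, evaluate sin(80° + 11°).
sin(80° + 11°) = sin 80° cos 11° + cos 80° sin 11° = 0.9998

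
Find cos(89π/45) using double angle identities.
cos(89π/45) = cos²89π/90 - sin²89π/90 = 0.9976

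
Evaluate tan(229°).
tan(229°) = 1.15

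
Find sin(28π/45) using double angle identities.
sin(28π/45) = 2 sin 14π/45 cos 14π/45 = 0.9272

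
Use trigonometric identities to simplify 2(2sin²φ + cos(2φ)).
2(2sin²φ + cos(2φ)) = 2 (using Double angle)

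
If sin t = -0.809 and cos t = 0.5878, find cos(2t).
cos(2t) = cos²t - sin²t = -0.309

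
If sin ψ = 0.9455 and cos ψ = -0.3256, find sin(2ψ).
sin(2ψ) = 2 sin ψ cos ψ = -0.6157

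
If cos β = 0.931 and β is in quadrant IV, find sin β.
sin β = -0.365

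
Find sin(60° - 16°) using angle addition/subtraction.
sin(60° - 16°) = sin 60° cos 16° - cos 60° sin 16° = 0.6947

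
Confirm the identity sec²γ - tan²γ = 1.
LHS = 1/cos²γ - sin²γ/cos²γ = (1 - sin²γ)/cos²γ = cos²γ/cos²γ = 1 = RHS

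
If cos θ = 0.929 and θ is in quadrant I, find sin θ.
sin θ = 0.3701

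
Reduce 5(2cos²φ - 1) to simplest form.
5(2cos²φ - 1) = 5(cos(2φ)) (using Double angle)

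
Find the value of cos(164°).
cos(164°) = -0.9613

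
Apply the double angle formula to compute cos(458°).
cos(458°) = cos²229° - sin²229° = -0.1392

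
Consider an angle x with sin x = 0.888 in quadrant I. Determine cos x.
cos x = √(1 - sin²x) = 0.4598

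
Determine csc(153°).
csc(153°) = 2.203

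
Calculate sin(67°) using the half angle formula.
sin(67°) = √((1 - cos 134°)/2) = 0.9205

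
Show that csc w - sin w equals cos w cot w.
LHS = 1/sin w - sin w = (1 - sin²w)/sin w = cos²w/sin w = cos w · (cos w/sin w) = cos w cot w = RHS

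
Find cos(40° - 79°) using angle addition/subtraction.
cos(40° - 79°) = cos 40° cos 79° + sin 40° sin 79° = 0.7771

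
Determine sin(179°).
sin(179°) = 0.01745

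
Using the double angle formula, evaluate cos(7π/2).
cos(7π/2) = cos²7π/4 - sin²7π/4 = 0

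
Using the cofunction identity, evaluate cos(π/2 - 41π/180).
cos(π/2 - 41π/180) = sin(41π/180) = 0.6561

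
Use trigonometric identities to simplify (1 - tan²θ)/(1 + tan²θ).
(1 - tan²θ)/(1 + tan²θ) = cos(2θ) (using Double angle)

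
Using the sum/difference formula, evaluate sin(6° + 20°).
sin(6° + 20°) = sin 6° cos 20° + cos 6° sin 20° = 0.4384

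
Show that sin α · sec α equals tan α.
LHS = sin α · (1/cos α) = sin α/cos α = tan α = RHS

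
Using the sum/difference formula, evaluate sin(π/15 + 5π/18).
sin(π/15 + 5π/18) = sin π/15 cos 5π/18 + cos π/15 sin 5π/18 = 0.8829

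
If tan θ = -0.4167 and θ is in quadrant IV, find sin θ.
sin θ = -0.3846 (using tan²θ + 1 = sec²θ)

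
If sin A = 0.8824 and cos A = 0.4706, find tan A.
tan A = sin A / cos A = 1.875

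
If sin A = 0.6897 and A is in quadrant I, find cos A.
cos A = 0.7241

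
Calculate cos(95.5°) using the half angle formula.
cos(95.5°) = -√((1 + cos 191°)/2) = -0.09585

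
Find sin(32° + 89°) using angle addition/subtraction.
sin(32° + 89°) = sin 32° cos 89° + cos 32° sin 89° = 0.8572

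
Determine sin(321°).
sin(321°) = -0.6293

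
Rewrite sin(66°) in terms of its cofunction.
sin(66°) = cos(90° - 66°) = cos(24°)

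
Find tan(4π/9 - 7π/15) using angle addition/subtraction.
tan(4π/9 - 7π/15) = (tan 4π/9 - tan 7π/15)/(1 + tan 4π/9 tan 7π/15) = -0.06993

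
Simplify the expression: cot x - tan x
cot x - tan x = 2 cot(2x) (using Double angle)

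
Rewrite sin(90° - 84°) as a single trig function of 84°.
sin(90° - 84°) = cos(84°)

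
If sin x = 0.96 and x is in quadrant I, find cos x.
cos x = 0.28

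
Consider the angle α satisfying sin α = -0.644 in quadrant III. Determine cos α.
cos α = ±√(1 - sin²α) = -0.765 (negative in QIII)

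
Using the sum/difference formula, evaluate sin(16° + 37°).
sin(16° + 37°) = sin 16° cos 37° + cos 16° sin 37° = 0.7986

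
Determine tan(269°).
tan(269°) = 57.29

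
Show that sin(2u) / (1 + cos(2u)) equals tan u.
LHS = 2 sin u cos u / (2cos²u) = sin u/cos u = tan u = RHS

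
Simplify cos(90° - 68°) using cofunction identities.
cos(90° - 68°) = sin(68°)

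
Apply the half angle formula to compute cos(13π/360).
cos(13π/360) = √((1 + cos 13π/180)/2) = 0.9936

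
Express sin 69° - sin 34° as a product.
sin 69° - sin 34° = 2 cos(51.5°) sin(17.5°)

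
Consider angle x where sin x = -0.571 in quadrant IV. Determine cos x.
cos x = √(1 - sin²x) = 0.821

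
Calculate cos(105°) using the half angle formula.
cos(105°) = -√((1 + cos 210°)/2) = -(√6-√2)/4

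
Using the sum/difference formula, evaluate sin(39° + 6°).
sin(39° + 6°) = sin 39° cos 6° + cos 39° sin 6° = √2/2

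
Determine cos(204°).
cos(204°) = -0.9135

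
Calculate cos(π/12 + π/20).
cos(π/12 + π/20) = cos π/12 cos π/20 - sin π/12 sin π/20 = 0.9135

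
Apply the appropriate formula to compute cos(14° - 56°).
cos(14° - 56°) = cos 14° cos 56° + sin 14° sin 56° = 0.7431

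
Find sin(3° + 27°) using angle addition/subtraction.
sin(3° + 27°) = sin 3° cos 27° + cos 3° sin 27° = 1/2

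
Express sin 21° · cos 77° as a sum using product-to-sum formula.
sin 21° cos 77° = (1/2)[sin(21°+77°) + sin(21°-77°)]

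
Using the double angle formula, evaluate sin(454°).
sin(454°) = 2 sin 227° cos 227° = 0.9976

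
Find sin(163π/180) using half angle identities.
sin(163π/180) = √((1 - cos 163π/90)/2) = 0.2924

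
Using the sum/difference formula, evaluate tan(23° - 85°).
tan(23° - 85°) = (tan 23° - tan 85°)/(1 + tan 23° tan 85°) = -1.881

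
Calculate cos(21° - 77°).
cos(21° - 77°) = cos 21° cos 77° + sin 21° sin 77° = 0.5592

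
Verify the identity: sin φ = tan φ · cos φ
RHS = (sin φ/cos φ) · cos φ = sin φ = LHS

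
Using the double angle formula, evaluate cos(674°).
cos(674°) = cos²337° - sin²337° = 0.6947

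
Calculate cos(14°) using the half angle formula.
cos(14°) = √((1 + cos 28°)/2) = 0.9703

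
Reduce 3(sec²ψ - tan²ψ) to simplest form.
3(sec²ψ - tan²ψ) = 3 (using Pythagorean identity)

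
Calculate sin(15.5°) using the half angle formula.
sin(15.5°) = √((1 - cos 31°)/2) = 0.2672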